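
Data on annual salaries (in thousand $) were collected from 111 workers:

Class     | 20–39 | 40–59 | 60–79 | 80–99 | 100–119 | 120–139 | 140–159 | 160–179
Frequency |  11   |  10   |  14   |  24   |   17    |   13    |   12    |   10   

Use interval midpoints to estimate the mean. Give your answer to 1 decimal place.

Midpoints: 29.5, 49.5, 69.5, 89.5, 109.5, 129.5, 149.5, 169.5
Σfm = 11×29.5 + 10×49.5 + 14×69.5 + 24×89.5 + 17×109.5 + 13×129.5 + 12×149.5 + 10×169.5 = 10974.5
n = Σf = 111
Mean = 10974.5 / 111 = 98.8694

98.9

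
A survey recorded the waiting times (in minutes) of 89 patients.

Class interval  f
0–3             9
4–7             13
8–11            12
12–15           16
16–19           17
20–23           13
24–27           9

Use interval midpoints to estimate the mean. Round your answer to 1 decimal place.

13.7

Midpoints: 1.5, 5.5, 9.5, 13.5, 17.5, 21.5, 25.5
Σfm = 9×1.5 + 13×5.5 + 12×9.5 + 16×13.5 + 17×17.5 + 13×21.5 + 9×25.5 = 1221.5
n = Σf = 89
Mean = 1221.5 / 89 = 13.7247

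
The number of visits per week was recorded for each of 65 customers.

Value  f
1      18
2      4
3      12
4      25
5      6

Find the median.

Cumulative frequencies: 18, 22, 34, 59, 65
n = 65, so the median is the value in position (n+1)/2 = 33.
Position 33 falls at value 3.

3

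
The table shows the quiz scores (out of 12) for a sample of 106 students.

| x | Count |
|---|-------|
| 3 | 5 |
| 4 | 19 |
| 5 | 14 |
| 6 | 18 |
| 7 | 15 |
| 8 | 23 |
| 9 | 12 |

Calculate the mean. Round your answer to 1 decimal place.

Values: 3, 4, 5, 6, 7, 8, 9
Σfx = 5×3 + 19×4 + 14×5 + 18×6 + 15×7 + 23×8 + 12×9 = 666
n = Σf = 106
Mean = 666 / 106 = 6.2830

6.3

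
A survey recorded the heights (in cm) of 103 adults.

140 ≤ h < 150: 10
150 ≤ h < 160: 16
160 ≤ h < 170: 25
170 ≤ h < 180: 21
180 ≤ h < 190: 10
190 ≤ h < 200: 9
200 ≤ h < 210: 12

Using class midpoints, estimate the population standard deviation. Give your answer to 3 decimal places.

17.841

Midpoints: 145, 155, 165, 175, 185, 195, 205
n = 103, Σfm = 17795, mean = 172.7670
Σfm² = 3107175
Σf(m − x̄)² = Σfm² − (Σfm)²/n = 3107175 − 17795²/103 = 32786.4078
Population variance = 32786.4078 / 103 = 318.3146
Standard deviation = √318.3146 = 17.8414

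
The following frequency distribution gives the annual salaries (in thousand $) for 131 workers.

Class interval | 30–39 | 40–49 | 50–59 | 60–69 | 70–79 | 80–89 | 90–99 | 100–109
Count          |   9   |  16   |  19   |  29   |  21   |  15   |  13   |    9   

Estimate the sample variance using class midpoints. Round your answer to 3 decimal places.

Midpoints: 34.5, 44.5, 54.5, 64.5, 74.5, 84.5, 94.5, 104.5
n = 131, Σfm = 8929.5, mean = 68.1641
Σfm² = 657512.75
Σf(m − x̄)² = Σfm² − (Σfm)²/n = 657512.75 − 8929.5²/131 = 48841.2214
Sample variance = 48841.2214 / 130 = 375.7017

375.702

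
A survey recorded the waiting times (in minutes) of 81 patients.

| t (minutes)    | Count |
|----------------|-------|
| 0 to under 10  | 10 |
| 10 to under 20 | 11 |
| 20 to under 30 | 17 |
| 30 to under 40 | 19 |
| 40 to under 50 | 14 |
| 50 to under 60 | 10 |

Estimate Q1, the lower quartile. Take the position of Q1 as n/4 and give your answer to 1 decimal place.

Cumulative frequencies: 10, 21, 38, 57, 71, 81
n = 81; position = n/4 = 20.25.
This falls in the class 10 to under 20: L = 10, F = 10, f = 11, h = 10.
Lower quartile ≈ 10 + ((20.25 − 10) / 11) × 10 = 19.3182

19.3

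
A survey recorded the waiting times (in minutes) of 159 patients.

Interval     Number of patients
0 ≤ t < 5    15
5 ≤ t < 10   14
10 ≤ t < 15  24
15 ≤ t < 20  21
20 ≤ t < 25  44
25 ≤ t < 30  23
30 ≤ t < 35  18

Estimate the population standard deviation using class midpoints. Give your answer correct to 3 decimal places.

8.859

Midpoints: 2.5, 7.5, 12.5, 17.5, 22.5, 27.5, 32.5
n = 159, Σfm = 3017.5, mean = 18.9780
Σfm² = 69743.75
Σf(m − x̄)² = Σfm² − (Σfm)²/n = 69743.75 − 3017.5²/159 = 12477.6730
Population variance = 12477.6730 / 159 = 78.4759
Standard deviation = √78.4759 = 8.8587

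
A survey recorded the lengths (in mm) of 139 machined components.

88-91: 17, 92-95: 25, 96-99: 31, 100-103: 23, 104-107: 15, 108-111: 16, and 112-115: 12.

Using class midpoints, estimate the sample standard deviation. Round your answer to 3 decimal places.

Midpoints: 89.5, 93.5, 97.5, 101.5, 105.5, 109.5, 113.5
n = 139, Σfm = 13912.5, mean = 100.0899
Σfm² = 1399760.75
Σf(m − x̄)² = Σfm² − (Σfm)²/n = 1399760.75 − 13912.5²/139 = 7259.6259
Sample variance = 7259.6259 / 138 = 52.6060
Standard deviation = √52.6060 = 7.2530

7.253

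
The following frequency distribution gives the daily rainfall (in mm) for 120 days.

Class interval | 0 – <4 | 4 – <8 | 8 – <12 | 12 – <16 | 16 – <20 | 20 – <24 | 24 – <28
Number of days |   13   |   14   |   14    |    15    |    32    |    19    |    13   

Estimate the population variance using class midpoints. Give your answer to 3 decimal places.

Midpoints: 2, 6, 10, 14, 18, 22, 26
n = 120, Σfm = 1792, mean = 14.9333
Σfm² = 33248
Σf(m − x̄)² = Σfm² − (Σfm)²/n = 33248 − 1792²/120 = 6487.4667
Population variance = 6487.4667 / 120 = 54.0622

54.062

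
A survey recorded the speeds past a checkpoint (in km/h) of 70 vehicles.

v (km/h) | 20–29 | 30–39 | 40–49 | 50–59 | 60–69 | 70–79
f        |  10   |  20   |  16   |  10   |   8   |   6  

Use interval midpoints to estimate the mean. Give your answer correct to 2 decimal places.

Midpoints: 24.5, 34.5, 44.5, 54.5, 64.5, 74.5
Σfm = 10×24.5 + 20×34.5 + 16×44.5 + 10×54.5 + 8×64.5 + 6×74.5 = 3155
n = Σf = 70
Mean = 3155 / 70 = 45.0714

45.07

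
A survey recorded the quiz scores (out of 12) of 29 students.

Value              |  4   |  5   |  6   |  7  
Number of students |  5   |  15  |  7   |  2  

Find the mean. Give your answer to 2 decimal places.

5.21

Values: 4, 5, 6, 7
Σfx = 5×4 + 15×5 + 7×6 + 2×7 = 151
n = Σf = 29
Mean = 151 / 29 = 5.2069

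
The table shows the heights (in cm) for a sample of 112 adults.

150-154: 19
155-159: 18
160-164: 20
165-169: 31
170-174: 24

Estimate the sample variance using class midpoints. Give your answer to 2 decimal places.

48.71

Midpoints: 152, 157, 162, 167, 172
n = 112, Σfm = 18259, mean = 163.0268
Σfm² = 2982113
Σf(m − x̄)² = Σfm² − (Σfm)²/n = 2982113 − 18259²/112 = 5406.9196
Sample variance = 5406.9196 / 111 = 48.7110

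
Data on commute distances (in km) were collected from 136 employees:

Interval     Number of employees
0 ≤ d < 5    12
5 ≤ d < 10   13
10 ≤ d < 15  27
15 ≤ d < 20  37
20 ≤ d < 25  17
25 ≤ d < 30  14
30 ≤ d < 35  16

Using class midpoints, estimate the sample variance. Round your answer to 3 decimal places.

Midpoints: 2.5, 7.5, 12.5, 17.5, 22.5, 27.5, 32.5
n = 136, Σfm = 2400, mean = 17.6471
Σfm² = 52450
Σf(m − x̄)² = Σfm² − (Σfm)²/n = 52450 − 2400²/136 = 10097.0588
Sample variance = 10097.0588 / 135 = 74.7930

74.793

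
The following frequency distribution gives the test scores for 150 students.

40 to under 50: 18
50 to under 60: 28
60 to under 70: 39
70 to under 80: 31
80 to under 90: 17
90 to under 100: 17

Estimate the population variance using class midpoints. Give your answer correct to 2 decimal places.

222.65

Midpoints: 45, 55, 65, 75, 85, 95
n = 150, Σfm = 10270, mean = 68.4667
Σfm² = 736550
Σf(m − x̄)² = Σfm² − (Σfm)²/n = 736550 − 10270²/150 = 33397.3333
Population variance = 33397.3333 / 150 = 222.6489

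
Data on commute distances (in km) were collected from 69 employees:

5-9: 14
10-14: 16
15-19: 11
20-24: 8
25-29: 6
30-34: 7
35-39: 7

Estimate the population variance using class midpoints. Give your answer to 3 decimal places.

97.805

Midpoints: 7, 12, 17, 22, 27, 32, 37
n = 69, Σfm = 1298, mean = 18.8116
Σfm² = 31166
Σf(m − x̄)² = Σfm² − (Σfm)²/n = 31166 − 1298²/69 = 6748.5507
Population variance = 6748.5507 / 69 = 97.8051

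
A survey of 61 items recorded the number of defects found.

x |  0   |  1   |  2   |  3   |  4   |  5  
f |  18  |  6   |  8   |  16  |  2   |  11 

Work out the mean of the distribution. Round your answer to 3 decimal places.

Values: 0, 1, 2, 3, 4, 5
Σfx = 18×0 + 6×1 + 8×2 + 16×3 + 2×4 + 11×5 = 133
n = Σf = 61
Mean = 133 / 61 = 2.1803

2.180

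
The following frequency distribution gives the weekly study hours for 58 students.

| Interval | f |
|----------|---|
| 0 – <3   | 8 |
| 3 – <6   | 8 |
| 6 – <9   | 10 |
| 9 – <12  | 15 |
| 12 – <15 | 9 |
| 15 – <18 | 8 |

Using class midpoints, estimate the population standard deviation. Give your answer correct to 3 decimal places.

Midpoints: 1.5, 4.5, 7.5, 10.5, 13.5, 16.5
n = 58, Σfm = 534, mean = 9.2069
Σfm² = 6214.5
Σf(m − x̄)² = Σfm² − (Σfm)²/n = 6214.5 − 534²/58 = 1298.0172
Population variance = 1298.0172 / 58 = 22.3796
Standard deviation = √22.3796 = 4.7307

4.731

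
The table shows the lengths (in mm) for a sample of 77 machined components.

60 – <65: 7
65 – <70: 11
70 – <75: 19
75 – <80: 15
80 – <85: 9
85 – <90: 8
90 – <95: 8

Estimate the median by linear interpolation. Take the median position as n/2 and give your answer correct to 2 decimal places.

75.50

Cumulative frequencies: 7, 18, 37, 52, 61, 69, 77
n = 77; position = n/2 = 38.5.
This falls in the class 75 – <80: L = 75, F = 37, f = 15, h = 5.
Median ≈ 75 + ((38.5 − 37) / 15) × 5 = 75.5000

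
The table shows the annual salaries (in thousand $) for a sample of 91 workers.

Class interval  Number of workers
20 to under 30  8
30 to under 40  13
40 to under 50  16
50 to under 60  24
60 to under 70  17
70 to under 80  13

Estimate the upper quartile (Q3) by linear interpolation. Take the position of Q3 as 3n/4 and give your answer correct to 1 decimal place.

Cumulative frequencies: 8, 21, 37, 61, 78, 91
n = 91; position = 3n/4 = 68.25.
This falls in the class 60 to under 70: L = 60, F = 61, f = 17, h = 10.
Upper quartile ≈ 60 + ((68.25 − 61) / 17) × 10 = 64.2647

64.3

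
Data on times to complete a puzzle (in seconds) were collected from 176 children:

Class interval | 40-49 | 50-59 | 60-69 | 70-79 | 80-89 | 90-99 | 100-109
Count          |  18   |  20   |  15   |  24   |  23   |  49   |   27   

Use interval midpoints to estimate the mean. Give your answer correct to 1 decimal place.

79.8

Midpoints: 44.5, 54.5, 64.5, 74.5, 84.5, 94.5, 104.5
Σfm = 18×44.5 + 20×54.5 + 15×64.5 + 24×74.5 + 23×84.5 + 49×94.5 + 27×104.5 = 14042
n = Σf = 176
Mean = 14042 / 176 = 79.7841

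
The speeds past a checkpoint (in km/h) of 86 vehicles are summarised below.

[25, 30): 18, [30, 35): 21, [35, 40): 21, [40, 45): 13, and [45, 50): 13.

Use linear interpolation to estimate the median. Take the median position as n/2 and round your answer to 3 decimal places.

35.952

Cumulative frequencies: 18, 39, 60, 73, 86
n = 86; position = n/2 = 43.
This falls in the class [35, 40): L = 35, F = 39, f = 21, h = 5.
Median ≈ 35 + ((43 − 39) / 21) × 5 = 35.9524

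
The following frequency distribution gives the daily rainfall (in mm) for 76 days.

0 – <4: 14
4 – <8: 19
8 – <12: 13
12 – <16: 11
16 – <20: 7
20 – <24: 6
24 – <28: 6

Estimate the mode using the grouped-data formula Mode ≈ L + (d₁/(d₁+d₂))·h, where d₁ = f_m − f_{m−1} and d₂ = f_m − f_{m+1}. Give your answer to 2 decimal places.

5.82

Modal class: 4 – <8 (highest frequency 19).
d₁ = 19 − 14 = 5, d₂ = 19 − 13 = 6
Mode ≈ 4 + (5/(5+6)) × 4 = 4 + 1.8182 = 5.8182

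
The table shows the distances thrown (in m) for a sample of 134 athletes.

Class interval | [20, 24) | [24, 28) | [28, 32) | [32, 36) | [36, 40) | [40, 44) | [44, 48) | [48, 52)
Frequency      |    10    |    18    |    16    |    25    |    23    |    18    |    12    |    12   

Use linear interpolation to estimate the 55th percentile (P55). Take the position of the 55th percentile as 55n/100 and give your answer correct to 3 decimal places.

36.817

Cumulative frequencies: 10, 28, 44, 69, 92, 110, 122, 134
n = 134; position = 55n/100 = 73.7.
This falls in the class [36, 40): L = 36, F = 69, f = 23, h = 4.
55th percentile ≈ 36 + ((73.7 − 69) / 23) × 4 = 36.8174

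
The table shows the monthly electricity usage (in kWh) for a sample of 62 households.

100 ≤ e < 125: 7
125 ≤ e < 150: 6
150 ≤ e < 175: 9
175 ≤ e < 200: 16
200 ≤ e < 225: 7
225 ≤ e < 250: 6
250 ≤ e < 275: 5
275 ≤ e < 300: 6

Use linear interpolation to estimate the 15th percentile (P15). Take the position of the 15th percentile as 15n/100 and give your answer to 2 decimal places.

134.58

Cumulative frequencies: 7, 13, 22, 38, 45, 51, 56, 62
n = 62; position = 15n/100 = 9.3.
This falls in the class 125 ≤ e < 150: L = 125, F = 7, f = 6, h = 25.
15th percentile ≈ 125 + ((9.3 − 7) / 6) × 25 = 134.5833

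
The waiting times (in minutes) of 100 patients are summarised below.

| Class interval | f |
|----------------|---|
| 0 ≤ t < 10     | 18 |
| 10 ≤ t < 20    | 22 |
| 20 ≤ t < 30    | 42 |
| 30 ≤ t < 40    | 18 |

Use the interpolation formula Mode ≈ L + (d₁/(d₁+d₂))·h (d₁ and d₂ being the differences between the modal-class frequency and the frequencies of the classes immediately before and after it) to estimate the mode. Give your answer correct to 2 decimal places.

24.55

Modal class: 20 ≤ t < 30 (highest frequency 42).
d₁ = 42 − 22 = 20, d₂ = 42 − 18 = 24
Mode ≈ 20 + (20/(20+24)) × 10 = 20 + 4.5455 = 24.5455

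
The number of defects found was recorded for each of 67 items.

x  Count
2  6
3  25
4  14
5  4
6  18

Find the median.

4

Cumulative frequencies: 6, 31, 45, 49, 67
n = 67, so the median is the value in position (n+1)/2 = 34.
Position 34 falls at value 4.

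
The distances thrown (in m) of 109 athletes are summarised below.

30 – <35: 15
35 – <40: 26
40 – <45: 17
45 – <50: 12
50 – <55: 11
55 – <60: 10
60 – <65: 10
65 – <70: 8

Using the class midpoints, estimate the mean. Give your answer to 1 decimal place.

46.5

Midpoints: 32.5, 37.5, 42.5, 47.5, 52.5, 57.5, 62.5, 67.5
Σfm = 15×32.5 + 26×37.5 + 17×42.5 + 12×47.5 + 11×52.5 + 10×57.5 + 10×62.5 + 8×67.5 = 5072.5
n = Σf = 109
Mean = 5072.5 / 109 = 46.5367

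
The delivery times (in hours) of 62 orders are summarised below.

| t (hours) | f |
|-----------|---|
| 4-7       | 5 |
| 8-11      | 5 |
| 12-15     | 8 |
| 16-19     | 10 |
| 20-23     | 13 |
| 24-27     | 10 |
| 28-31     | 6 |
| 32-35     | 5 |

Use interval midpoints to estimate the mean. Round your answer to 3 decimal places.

19.952

Midpoints: 5.5, 9.5, 13.5, 17.5, 21.5, 25.5, 29.5, 33.5
Σfm = 5×5.5 + 5×9.5 + 8×13.5 + 10×17.5 + 13×21.5 + 10×25.5 + 6×29.5 + 5×33.5 = 1237
n = Σf = 62
Mean = 1237 / 62 = 19.9516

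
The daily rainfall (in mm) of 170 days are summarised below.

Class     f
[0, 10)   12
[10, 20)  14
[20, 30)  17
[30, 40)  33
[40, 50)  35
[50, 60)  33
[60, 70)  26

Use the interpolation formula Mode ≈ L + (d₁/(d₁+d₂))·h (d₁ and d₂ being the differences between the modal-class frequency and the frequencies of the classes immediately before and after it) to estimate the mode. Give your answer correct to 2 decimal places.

45.00

Modal class: [40, 50) (highest frequency 35).
d₁ = 35 − 33 = 2, d₂ = 35 − 33 = 2
Mode ≈ 40 + (2/(2+2)) × 10 = 40 + 5.0000 = 45.0000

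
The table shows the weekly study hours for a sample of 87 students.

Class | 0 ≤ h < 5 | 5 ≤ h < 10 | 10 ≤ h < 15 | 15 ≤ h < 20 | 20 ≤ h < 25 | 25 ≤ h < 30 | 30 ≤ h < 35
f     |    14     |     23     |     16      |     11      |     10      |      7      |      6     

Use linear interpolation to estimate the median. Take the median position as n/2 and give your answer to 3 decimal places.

12.031

Cumulative frequencies: 14, 37, 53, 64, 74, 81, 87
n = 87; position = n/2 = 43.5.
This falls in the class 10 ≤ h < 15: L = 10, F = 37, f = 16, h = 5.
Median ≈ 10 + ((43.5 − 37) / 16) × 5 = 12.0312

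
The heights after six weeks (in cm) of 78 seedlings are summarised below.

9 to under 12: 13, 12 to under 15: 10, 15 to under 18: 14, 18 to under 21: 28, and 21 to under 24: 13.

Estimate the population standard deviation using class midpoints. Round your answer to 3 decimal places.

3.988

Midpoints: 10.5, 13.5, 16.5, 19.5, 22.5
n = 78, Σfm = 1341, mean = 17.1923
Σfm² = 24295.5
Σf(m − x̄)² = Σfm² − (Σfm)²/n = 24295.5 − 1341²/78 = 1240.6154
Population variance = 1240.6154 / 78 = 15.9053
Standard deviation = √15.9053 = 3.9881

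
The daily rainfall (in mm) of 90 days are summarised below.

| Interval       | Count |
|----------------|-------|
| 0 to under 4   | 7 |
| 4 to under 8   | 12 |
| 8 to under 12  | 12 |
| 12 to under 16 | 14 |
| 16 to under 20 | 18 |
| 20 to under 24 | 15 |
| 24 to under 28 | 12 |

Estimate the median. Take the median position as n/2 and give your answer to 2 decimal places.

Cumulative frequencies: 7, 19, 31, 45, 63, 78, 90
n = 90; position = n/2 = 45.
This falls in the class 12 to under 16: L = 12, F = 31, f = 14, h = 4.
Median ≈ 12 + ((45 − 31) / 14) × 4 = 16.0000

16.00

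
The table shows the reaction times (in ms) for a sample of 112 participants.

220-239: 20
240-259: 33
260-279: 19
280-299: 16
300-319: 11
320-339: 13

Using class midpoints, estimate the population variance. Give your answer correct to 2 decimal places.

Midpoints: 229.5, 249.5, 269.5, 289.5, 309.5, 329.5
n = 112, Σfm = 30264, mean = 270.2143
Σfm² = 8293708
Σf(m − x̄)² = Σfm² − (Σfm)²/n = 8293708 − 30264²/112 = 115942.8571
Population variance = 115942.8571 / 112 = 1035.2041

1035.20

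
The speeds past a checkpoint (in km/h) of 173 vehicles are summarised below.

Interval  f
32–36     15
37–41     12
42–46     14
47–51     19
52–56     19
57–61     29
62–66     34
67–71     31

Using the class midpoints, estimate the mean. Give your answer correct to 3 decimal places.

Midpoints: 34, 39, 44, 49, 54, 59, 64, 69
Σfm = 15×34 + 12×39 + 14×44 + 19×49 + 19×54 + 29×59 + 34×64 + 31×69 = 9577
n = Σf = 173
Mean = 9577 / 173 = 55.3584

55.358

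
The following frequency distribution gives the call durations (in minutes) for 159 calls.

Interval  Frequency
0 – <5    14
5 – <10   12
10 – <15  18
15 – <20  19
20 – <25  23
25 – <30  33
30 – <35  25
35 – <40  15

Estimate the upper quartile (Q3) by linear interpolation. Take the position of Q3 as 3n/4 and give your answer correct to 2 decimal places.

30.05

Cumulative frequencies: 14, 26, 44, 63, 86, 119, 144, 159
n = 159; position = 3n/4 = 119.25.
This falls in the class 30 – <35: L = 30, F = 119, f = 25, h = 5.
Upper quartile ≈ 30 + ((119.25 − 119) / 25) × 5 = 30.0500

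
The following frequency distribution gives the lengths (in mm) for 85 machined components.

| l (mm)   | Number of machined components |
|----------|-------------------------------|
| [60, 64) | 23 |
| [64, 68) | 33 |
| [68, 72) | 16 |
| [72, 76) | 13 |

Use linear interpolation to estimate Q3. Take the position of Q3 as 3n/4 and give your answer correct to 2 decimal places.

69.94

Cumulative frequencies: 23, 56, 72, 85
n = 85; position = 3n/4 = 63.75.
This falls in the class [68, 72): L = 68, F = 56, f = 16, h = 4.
Upper quartile ≈ 68 + ((63.75 − 56) / 16) × 4 = 69.9375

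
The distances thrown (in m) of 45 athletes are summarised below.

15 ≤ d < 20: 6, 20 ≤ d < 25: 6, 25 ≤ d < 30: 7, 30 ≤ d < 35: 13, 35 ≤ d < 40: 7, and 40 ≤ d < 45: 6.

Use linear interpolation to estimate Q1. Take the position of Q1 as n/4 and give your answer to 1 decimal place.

Cumulative frequencies: 6, 12, 19, 32, 39, 45
n = 45; position = n/4 = 11.25.
This falls in the class 20 ≤ d < 25: L = 20, F = 6, f = 6, h = 5.
Lower quartile ≈ 20 + ((11.25 − 6) / 6) × 5 = 24.3750

24.4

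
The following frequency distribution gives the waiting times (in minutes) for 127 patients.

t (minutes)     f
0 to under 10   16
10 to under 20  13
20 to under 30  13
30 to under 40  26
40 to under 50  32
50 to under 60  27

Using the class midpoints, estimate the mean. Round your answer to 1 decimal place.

34.9

Midpoints: 5, 15, 25, 35, 45, 55
Σfm = 16×5 + 13×15 + 13×25 + 26×35 + 32×45 + 27×55 = 4435
n = Σf = 127
Mean = 4435 / 127 = 34.9213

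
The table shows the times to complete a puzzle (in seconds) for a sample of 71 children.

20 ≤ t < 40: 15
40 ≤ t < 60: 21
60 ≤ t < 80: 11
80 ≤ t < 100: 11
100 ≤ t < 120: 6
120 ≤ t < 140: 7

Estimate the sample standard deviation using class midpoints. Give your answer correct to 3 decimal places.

Midpoints: 30, 50, 70, 90, 110, 130
n = 71, Σfm = 4830, mean = 68.0282
Σfm² = 399900
Σf(m − x̄)² = Σfm² − (Σfm)²/n = 399900 − 4830²/71 = 71323.9437
Sample variance = 71323.9437 / 70 = 1018.9135
Standard deviation = √1018.9135 = 31.9204

31.920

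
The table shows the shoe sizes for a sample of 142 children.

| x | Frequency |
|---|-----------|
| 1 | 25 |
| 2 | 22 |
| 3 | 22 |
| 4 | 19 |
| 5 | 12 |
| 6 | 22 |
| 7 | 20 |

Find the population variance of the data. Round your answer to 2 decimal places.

Values: 1, 2, 3, 4, 5, 6, 7
n = 142, Σfx = 543, mean = 3.8239
Σfx² = 2687
Σf(x − x̄)² = Σfx² − (Σfx)²/n = 2687 − 543²/142 = 610.5986
Population variance = 610.5986 / 142 = 4.3000

4.30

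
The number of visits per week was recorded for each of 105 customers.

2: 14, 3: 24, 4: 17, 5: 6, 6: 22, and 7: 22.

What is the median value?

4

Cumulative frequencies: 14, 38, 55, 61, 83, 105
n = 105, so the median is the value in position (n+1)/2 = 53.
Position 53 falls at value 4.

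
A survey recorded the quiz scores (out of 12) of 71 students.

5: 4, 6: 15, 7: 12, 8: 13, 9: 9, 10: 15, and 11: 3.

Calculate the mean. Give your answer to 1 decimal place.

Values: 5, 6, 7, 8, 9, 10, 11
Σfx = 4×5 + 15×6 + 12×7 + 13×8 + 9×9 + 15×10 + 3×11 = 562
n = Σf = 71
Mean = 562 / 71 = 7.9155

7.9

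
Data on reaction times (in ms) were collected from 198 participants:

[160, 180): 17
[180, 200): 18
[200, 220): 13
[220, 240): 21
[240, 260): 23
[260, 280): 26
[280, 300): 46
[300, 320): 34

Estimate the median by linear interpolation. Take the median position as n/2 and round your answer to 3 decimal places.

265.385

Cumulative frequencies: 17, 35, 48, 69, 92, 118, 164, 198
n = 198; position = n/2 = 99.
This falls in the class [260, 280): L = 260, F = 92, f = 26, h = 20.
Median ≈ 260 + ((99 − 92) / 26) × 20 = 265.3846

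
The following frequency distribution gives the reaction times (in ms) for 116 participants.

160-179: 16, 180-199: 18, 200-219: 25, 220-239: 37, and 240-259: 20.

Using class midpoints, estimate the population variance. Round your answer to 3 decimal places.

Midpoints: 169.5, 189.5, 209.5, 229.5, 249.5
n = 116, Σfm = 24842, mean = 214.1552
Σfm² = 5397129
Σf(m − x̄)² = Σfm² − (Σfm)²/n = 5397129 − 24842²/116 = 77086.2069
Population variance = 77086.2069 / 116 = 664.5363

664.536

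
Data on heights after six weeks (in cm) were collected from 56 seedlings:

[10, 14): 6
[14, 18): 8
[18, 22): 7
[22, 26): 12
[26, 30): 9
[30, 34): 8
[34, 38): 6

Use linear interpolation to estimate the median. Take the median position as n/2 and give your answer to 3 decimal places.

Cumulative frequencies: 6, 14, 21, 33, 42, 50, 56
n = 56; position = n/2 = 28.
This falls in the class [22, 26): L = 22, F = 21, f = 12, h = 4.
Median ≈ 22 + ((28 − 21) / 12) × 4 = 24.3333

24.333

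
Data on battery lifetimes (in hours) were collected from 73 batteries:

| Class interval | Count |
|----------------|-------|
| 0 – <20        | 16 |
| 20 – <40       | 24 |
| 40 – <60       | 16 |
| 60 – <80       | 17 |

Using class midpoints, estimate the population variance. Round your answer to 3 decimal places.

461.175

Midpoints: 10, 30, 50, 70
n = 73, Σfm = 2870, mean = 39.3151
Σfm² = 146500
Σf(m − x̄)² = Σfm² − (Σfm)²/n = 146500 − 2870²/73 = 33665.7534
Population variance = 33665.7534 / 73 = 461.1747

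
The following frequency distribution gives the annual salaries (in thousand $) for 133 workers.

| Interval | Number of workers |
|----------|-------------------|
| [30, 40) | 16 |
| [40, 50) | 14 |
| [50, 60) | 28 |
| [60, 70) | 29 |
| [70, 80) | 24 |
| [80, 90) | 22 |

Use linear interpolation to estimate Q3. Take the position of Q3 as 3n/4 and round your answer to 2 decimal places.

Cumulative frequencies: 16, 30, 58, 87, 111, 133
n = 133; position = 3n/4 = 99.75.
This falls in the class [70, 80): L = 70, F = 87, f = 24, h = 10.
Upper quartile ≈ 70 + ((99.75 − 87) / 24) × 10 = 75.3125

75.31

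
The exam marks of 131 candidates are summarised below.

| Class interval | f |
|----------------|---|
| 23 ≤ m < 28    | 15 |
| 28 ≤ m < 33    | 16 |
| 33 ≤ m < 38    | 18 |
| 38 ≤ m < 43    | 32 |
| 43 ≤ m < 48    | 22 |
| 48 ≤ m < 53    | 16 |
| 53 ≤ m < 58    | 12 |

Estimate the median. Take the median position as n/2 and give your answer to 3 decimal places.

40.578

Cumulative frequencies: 15, 31, 49, 81, 103, 119, 131
n = 131; position = n/2 = 65.5.
This falls in the class 38 ≤ m < 43: L = 38, F = 49, f = 32, h = 5.
Median ≈ 38 + ((65.5 − 49) / 32) × 5 = 40.5781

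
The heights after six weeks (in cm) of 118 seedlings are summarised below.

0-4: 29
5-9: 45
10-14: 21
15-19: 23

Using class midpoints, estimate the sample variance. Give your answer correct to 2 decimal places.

27.73

Midpoints: 2, 7, 12, 17
n = 118, Σfm = 1016, mean = 8.6102
Σfm² = 11992
Σf(m − x̄)² = Σfm² − (Σfm)²/n = 11992 − 1016²/118 = 3244.0678
Sample variance = 3244.0678 / 117 = 27.7271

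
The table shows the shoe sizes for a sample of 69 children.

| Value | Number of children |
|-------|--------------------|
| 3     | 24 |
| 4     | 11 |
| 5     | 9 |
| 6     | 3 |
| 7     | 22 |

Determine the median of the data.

Cumulative frequencies: 24, 35, 44, 47, 69
n = 69, so the median is the value in position (n+1)/2 = 35.
Position 35 falls at value 4.

4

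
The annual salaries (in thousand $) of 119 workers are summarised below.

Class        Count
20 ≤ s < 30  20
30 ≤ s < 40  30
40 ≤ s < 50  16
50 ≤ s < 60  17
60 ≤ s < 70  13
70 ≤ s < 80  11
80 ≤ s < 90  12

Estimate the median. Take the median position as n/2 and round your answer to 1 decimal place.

Cumulative frequencies: 20, 50, 66, 83, 96, 107, 119
n = 119; position = n/2 = 59.5.
This falls in the class 40 ≤ s < 50: L = 40, F = 50, f = 16, h = 10.
Median ≈ 40 + ((59.5 − 50) / 16) × 10 = 45.9375

45.9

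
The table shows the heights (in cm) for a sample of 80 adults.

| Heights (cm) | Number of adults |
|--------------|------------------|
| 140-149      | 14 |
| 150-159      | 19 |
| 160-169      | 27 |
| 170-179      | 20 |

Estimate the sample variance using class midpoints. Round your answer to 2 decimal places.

108.72

Midpoints: 144.5, 154.5, 164.5, 174.5
n = 80, Σfm = 12890, mean = 161.1250
Σfm² = 2085490
Σf(m − x̄)² = Σfm² − (Σfm)²/n = 2085490 − 12890²/80 = 8588.7500
Sample variance = 8588.7500 / 79 = 108.7184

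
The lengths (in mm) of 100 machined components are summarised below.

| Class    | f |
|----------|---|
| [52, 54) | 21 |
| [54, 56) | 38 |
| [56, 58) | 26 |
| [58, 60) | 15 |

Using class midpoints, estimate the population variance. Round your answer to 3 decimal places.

Midpoints: 53, 55, 57, 59
n = 100, Σfm = 5570, mean = 55.7000
Σfm² = 310628
Σf(m − x̄)² = Σfm² − (Σfm)²/n = 310628 − 5570²/100 = 379.0000
Population variance = 379.0000 / 100 = 3.7900

3.790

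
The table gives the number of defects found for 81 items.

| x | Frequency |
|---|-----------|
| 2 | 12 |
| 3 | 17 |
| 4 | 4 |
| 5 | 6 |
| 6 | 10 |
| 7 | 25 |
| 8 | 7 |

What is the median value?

6

Cumulative frequencies: 12, 29, 33, 39, 49, 74, 81
n = 81, so the median is the value in position (n+1)/2 = 41.
Position 41 falls at value 6.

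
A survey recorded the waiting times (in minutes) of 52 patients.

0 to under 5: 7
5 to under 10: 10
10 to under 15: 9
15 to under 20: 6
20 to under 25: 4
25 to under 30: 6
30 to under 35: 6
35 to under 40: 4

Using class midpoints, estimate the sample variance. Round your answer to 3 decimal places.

126.471

Midpoints: 2.5, 7.5, 12.5, 17.5, 22.5, 27.5, 32.5, 37.5
n = 52, Σfm = 910, mean = 17.5000
Σfm² = 22375
Σf(m − x̄)² = Σfm² − (Σfm)²/n = 22375 − 910²/52 = 6450.0000
Sample variance = 6450.0000 / 51 = 126.4706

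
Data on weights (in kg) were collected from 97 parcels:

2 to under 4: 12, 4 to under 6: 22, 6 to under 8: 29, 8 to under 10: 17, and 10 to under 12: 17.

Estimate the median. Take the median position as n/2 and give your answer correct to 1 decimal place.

7.0

Cumulative frequencies: 12, 34, 63, 80, 97
n = 97; position = n/2 = 48.5.
This falls in the class 6 to under 8: L = 6, F = 34, f = 29, h = 2.
Median ≈ 6 + ((48.5 − 34) / 29) × 2 = 7.0000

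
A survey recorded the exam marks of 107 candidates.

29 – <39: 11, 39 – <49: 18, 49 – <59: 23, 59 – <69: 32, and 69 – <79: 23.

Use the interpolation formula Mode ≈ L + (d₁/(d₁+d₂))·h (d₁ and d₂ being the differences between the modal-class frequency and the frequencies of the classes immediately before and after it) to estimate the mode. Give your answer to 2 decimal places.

Modal class: 59 – <69 (highest frequency 32).
d₁ = 32 − 23 = 9, d₂ = 32 − 23 = 9
Mode ≈ 59 + (9/(9+9)) × 10 = 59 + 5.0000 = 64.0000

64.00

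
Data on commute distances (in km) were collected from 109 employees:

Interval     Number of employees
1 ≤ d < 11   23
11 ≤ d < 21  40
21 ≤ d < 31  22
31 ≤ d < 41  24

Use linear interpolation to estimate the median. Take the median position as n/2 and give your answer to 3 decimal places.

Cumulative frequencies: 23, 63, 85, 109
n = 109; position = n/2 = 54.5.
This falls in the class 11 ≤ d < 21: L = 11, F = 23, f = 40, h = 10.
Median ≈ 11 + ((54.5 − 23) / 40) × 10 = 18.8750

18.875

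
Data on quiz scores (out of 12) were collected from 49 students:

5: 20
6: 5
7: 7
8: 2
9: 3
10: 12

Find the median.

Cumulative frequencies: 20, 25, 32, 34, 37, 49
n = 49, so the median is the value in position (n+1)/2 = 25.
Position 25 falls at value 6.

6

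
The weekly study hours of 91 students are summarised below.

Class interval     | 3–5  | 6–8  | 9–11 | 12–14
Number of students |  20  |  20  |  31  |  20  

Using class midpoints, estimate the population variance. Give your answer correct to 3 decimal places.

Midpoints: 4, 7, 10, 13
n = 91, Σfm = 790, mean = 8.6813
Σfm² = 7780
Σf(m − x̄)² = Σfm² − (Σfm)²/n = 7780 − 790²/91 = 921.7582
Population variance = 921.7582 / 91 = 10.1292

10.129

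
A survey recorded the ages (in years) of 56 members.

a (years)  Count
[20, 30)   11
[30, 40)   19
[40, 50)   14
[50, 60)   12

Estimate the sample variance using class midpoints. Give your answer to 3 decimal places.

109.058

Midpoints: 25, 35, 45, 55
n = 56, Σfm = 2230, mean = 39.8214
Σfm² = 94800
Σf(m − x̄)² = Σfm² − (Σfm)²/n = 94800 − 2230²/56 = 5998.2143
Sample variance = 5998.2143 / 55 = 109.0584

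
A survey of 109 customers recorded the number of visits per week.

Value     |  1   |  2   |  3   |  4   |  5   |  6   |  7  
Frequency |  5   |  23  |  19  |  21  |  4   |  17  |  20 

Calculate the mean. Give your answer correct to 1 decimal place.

Values: 1, 2, 3, 4, 5, 6, 7
Σfx = 5×1 + 23×2 + 19×3 + 21×4 + 4×5 + 17×6 + 20×7 = 454
n = Σf = 109
Mean = 454 / 109 = 4.1651

4.2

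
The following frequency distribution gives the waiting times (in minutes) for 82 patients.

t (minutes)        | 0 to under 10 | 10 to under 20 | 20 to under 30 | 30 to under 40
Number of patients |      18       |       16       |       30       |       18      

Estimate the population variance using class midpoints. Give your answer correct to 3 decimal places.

Midpoints: 5, 15, 25, 35
n = 82, Σfm = 1710, mean = 20.8537
Σfm² = 44850
Σf(m − x̄)² = Σfm² − (Σfm)²/n = 44850 − 1710²/82 = 9190.2439
Population variance = 9190.2439 / 82 = 112.0761

112.076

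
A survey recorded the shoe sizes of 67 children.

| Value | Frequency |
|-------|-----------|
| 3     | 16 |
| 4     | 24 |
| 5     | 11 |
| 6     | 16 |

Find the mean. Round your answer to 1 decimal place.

4.4

Values: 3, 4, 5, 6
Σfx = 16×3 + 24×4 + 11×5 + 16×6 = 295
n = Σf = 67
Mean = 295 / 67 = 4.4030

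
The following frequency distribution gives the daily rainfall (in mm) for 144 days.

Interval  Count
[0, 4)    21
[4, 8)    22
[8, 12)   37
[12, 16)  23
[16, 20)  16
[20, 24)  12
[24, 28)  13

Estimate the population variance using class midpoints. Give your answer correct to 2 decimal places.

51.74

Midpoints: 2, 6, 10, 14, 18, 22, 26
n = 144, Σfm = 1756, mean = 12.1944
Σfm² = 28864
Σf(m − x̄)² = Σfm² − (Σfm)²/n = 28864 − 1756²/144 = 7450.5556
Population variance = 7450.5556 / 144 = 51.7400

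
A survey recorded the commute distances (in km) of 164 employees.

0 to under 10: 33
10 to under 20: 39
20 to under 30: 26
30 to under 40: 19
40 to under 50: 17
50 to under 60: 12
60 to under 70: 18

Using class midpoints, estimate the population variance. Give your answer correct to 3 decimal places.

387.121

Midpoints: 5, 15, 25, 35, 45, 55, 65
n = 164, Σfm = 4660, mean = 28.4146
Σfm² = 195900
Σf(m − x̄)² = Σfm² − (Σfm)²/n = 195900 − 4660²/164 = 63487.8049
Population variance = 63487.8049 / 164 = 387.1208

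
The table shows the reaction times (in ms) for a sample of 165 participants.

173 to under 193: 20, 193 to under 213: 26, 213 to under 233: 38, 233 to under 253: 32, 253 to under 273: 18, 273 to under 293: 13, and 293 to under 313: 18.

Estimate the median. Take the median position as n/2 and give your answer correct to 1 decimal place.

Cumulative frequencies: 20, 46, 84, 116, 134, 147, 165
n = 165; position = n/2 = 82.5.
This falls in the class 213 to under 233: L = 213, F = 46, f = 38, h = 20.
Median ≈ 213 + ((82.5 − 46) / 38) × 20 = 232.2105

232.2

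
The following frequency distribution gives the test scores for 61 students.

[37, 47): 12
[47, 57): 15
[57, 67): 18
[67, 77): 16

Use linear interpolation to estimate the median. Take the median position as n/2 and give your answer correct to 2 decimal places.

58.94

Cumulative frequencies: 12, 27, 45, 61
n = 61; position = n/2 = 30.5.
This falls in the class [57, 67): L = 57, F = 27, f = 18, h = 10.
Median ≈ 57 + ((30.5 − 27) / 18) × 10 = 58.9444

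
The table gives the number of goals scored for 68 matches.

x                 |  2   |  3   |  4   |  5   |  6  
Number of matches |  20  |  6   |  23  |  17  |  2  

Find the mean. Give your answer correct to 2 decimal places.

3.63

Values: 2, 3, 4, 5, 6
Σfx = 20×2 + 6×3 + 23×4 + 17×5 + 2×6 = 247
n = Σf = 68
Mean = 247 / 68 = 3.6324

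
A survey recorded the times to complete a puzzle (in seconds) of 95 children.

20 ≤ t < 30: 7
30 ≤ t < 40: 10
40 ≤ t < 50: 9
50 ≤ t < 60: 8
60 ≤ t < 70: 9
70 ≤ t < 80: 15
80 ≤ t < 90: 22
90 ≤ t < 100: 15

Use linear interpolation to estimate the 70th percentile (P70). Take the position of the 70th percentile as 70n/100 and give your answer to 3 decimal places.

Cumulative frequencies: 7, 17, 26, 34, 43, 58, 80, 95
n = 95; position = 70n/100 = 66.5.
This falls in the class 80 ≤ t < 90: L = 80, F = 58, f = 22, h = 10.
70th percentile ≈ 80 + ((66.5 − 58) / 22) × 10 = 83.8636

83.864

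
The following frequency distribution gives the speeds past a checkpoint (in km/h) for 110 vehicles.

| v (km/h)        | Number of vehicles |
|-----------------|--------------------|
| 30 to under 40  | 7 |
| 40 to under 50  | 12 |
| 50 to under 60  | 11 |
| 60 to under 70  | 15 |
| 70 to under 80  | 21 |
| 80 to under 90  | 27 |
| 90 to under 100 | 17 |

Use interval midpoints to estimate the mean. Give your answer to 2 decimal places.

Midpoints: 35, 45, 55, 65, 75, 85, 95
Σfm = 7×35 + 12×45 + 11×55 + 15×65 + 21×75 + 27×85 + 17×95 = 7850
n = Σf = 110
Mean = 7850 / 110 = 71.3636

71.36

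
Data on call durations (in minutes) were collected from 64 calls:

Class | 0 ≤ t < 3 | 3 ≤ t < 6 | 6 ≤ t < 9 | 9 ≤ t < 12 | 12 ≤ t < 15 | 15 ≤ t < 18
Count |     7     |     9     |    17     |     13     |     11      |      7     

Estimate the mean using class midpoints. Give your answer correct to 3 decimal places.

Midpoints: 1.5, 4.5, 7.5, 10.5, 13.5, 16.5
Σfm = 7×1.5 + 9×4.5 + 17×7.5 + 13×10.5 + 11×13.5 + 7×16.5 = 579
n = Σf = 64
Mean = 579 / 64 = 9.0469

9.047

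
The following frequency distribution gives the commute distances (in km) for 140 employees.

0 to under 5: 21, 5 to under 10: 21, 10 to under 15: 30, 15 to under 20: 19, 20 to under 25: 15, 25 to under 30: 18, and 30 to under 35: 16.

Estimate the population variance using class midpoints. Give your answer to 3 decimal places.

Midpoints: 2.5, 7.5, 12.5, 17.5, 22.5, 27.5, 32.5
n = 140, Σfm = 2270, mean = 16.2143
Σfm² = 49925
Σf(m − x̄)² = Σfm² − (Σfm)²/n = 49925 − 2270²/140 = 13118.5714
Population variance = 13118.5714 / 140 = 93.7041

93.704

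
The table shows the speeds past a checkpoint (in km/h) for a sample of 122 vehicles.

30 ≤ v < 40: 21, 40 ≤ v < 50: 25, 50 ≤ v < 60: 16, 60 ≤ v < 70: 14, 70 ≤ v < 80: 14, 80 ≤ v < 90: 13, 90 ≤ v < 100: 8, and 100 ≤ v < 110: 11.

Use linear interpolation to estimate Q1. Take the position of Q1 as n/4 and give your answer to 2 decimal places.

Cumulative frequencies: 21, 46, 62, 76, 90, 103, 111, 122
n = 122; position = n/4 = 30.5.
This falls in the class 40 ≤ v < 50: L = 40, F = 21, f = 25, h = 10.
Lower quartile ≈ 40 + ((30.5 − 21) / 25) × 10 = 43.8000

43.80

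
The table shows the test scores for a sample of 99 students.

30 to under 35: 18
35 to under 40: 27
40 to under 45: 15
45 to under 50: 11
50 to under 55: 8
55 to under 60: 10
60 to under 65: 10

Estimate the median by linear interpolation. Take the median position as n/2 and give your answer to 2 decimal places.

41.50

Cumulative frequencies: 18, 45, 60, 71, 79, 89, 99
n = 99; position = n/2 = 49.5.
This falls in the class 40 to under 45: L = 40, F = 45, f = 15, h = 5.
Median ≈ 40 + ((49.5 − 45) / 15) × 5 = 41.5000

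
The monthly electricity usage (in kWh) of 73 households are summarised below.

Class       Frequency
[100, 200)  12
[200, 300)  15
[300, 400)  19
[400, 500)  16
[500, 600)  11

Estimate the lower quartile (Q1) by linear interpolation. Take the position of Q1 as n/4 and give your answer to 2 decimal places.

Cumulative frequencies: 12, 27, 46, 62, 73
n = 73; position = n/4 = 18.25.
This falls in the class [200, 300): L = 200, F = 12, f = 15, h = 100.
Lower quartile ≈ 200 + ((18.25 − 12) / 15) × 100 = 241.6667

241.67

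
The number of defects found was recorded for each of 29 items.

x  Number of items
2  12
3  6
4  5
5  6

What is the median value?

3

Cumulative frequencies: 12, 18, 23, 29
n = 29, so the median is the value in position (n+1)/2 = 15.
Position 15 falls at value 3.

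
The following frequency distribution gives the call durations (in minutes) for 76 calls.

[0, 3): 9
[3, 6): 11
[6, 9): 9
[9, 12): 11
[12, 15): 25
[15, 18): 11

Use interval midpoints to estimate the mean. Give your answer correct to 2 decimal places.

Midpoints: 1.5, 4.5, 7.5, 10.5, 13.5, 16.5
Σfm = 9×1.5 + 11×4.5 + 9×7.5 + 11×10.5 + 25×13.5 + 11×16.5 = 765
n = Σf = 76
Mean = 765 / 76 = 10.0658

10.07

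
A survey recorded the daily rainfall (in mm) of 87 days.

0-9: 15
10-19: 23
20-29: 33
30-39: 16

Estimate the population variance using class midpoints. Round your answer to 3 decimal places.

95.706

Midpoints: 4.5, 14.5, 24.5, 34.5
n = 87, Σfm = 1761.5, mean = 20.2471
Σfm² = 43991.75
Σf(m − x̄)² = Σfm² − (Σfm)²/n = 43991.75 − 1761.5²/87 = 8326.4368
Population variance = 8326.4368 / 87 = 95.7062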